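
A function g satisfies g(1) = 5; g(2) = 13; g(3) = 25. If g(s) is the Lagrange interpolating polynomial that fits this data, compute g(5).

61

L_0(5) = (3)·(2)/[(-1)·(-2)] = 3
L_1(5) = (4)·(2)/[(1)·(-1)] = -8
L_2(5) = (4)·(3)/[(2)·(1)] = 6
Sum: 5·(3) + 13·(-8) + 25·(6) = 61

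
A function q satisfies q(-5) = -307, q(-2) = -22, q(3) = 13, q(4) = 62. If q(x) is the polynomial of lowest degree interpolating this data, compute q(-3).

-71

Evaluate each Lagrange basis at x = -3:
L_0(-3) = (-1)·(-6)·(-7)/[(-3)·(-8)·(-9)] = 7/36
L_1(-3) = (2)·(-6)·(-7)/[(3)·(-5)·(-6)] = 14/15
L_2(-3) = (2)·(-1)·(-7)/[(8)·(5)·(-1)] = -7/20
L_3(-3) = (2)·(-1)·(-6)/[(9)·(6)·(1)] = 2/9
Sum: (-307)·(7/36) + (-22)·(14/15) + 13·(-7/20) + 62·(2/9) = -71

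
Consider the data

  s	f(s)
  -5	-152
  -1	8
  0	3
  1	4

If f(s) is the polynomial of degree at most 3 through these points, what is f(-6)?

-297

Using Newton's divided-difference form:
f[-5,-1] = (8 - (-152)) / (-1 - (-5)) = 40
f[-1,0] = (3 - 8) / (0 - (-1)) = -5
f[0,1] = (4 - 3) / (1 - 0) = 1
f[-5,-1,0] = (-5 - 40) / (0 - (-5)) = -9
f[-1,0,1] = (1 - (-5)) / (1 - (-1)) = 3
f[-5,-1,0,1] = (3 - (-9)) / (1 - (-5)) = 2
f(-6) = -152 + 40·(-1) + (-9)·(-1)·(-5) + 2·(-1)·(-5)·(-6) = -297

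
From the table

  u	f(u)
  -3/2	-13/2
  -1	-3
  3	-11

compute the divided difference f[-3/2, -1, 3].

-2

f[-3/2,-1] = (-3 - (-13/2)) / (-1 - (-3/2)) = 7
f[-1,3] = (-11 - (-3)) / (3 - (-1)) = -2
f[-3/2,-1,3] = (-2 - 7) / (3 - (-3/2)) = -2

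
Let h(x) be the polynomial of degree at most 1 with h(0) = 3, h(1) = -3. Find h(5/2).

Evaluate each Lagrange basis at x = 5/2:
L_0(5/2) = (3/2)/[(-1)] = -3/2
L_1(5/2) = (5/2)/[(1)] = 5/2
Sum: 3·(-3/2) + (-3)·(5/2) = -12

-12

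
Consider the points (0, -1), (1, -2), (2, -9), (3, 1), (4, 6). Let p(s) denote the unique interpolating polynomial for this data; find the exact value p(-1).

-74

L_0(-1) = (-2)·(-3)·(-4)·(-5)/[(-1)·(-2)·(-3)·(-4)] = 5
L_1(-1) = (-1)·(-3)·(-4)·(-5)/[(1)·(-1)·(-2)·(-3)] = -10
L_2(-1) = (-1)·(-2)·(-4)·(-5)/[(2)·(1)·(-1)·(-2)] = 10
L_3(-1) = (-1)·(-2)·(-3)·(-5)/[(3)·(2)·(1)·(-1)] = -5
L_4(-1) = (-1)·(-2)·(-3)·(-4)/[(4)·(3)·(2)·(1)] = 1
Sum: (-1)·(5) + (-2)·(-10) + (-9)·(10) + 1·(-5) + 6·(1) = -74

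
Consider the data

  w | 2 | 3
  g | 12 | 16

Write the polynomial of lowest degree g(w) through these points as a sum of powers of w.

L_0(w) = (w - 3) / [-1] = -w + 3
L_1(w) = (w - 2) / [1] = w - 2
g(w) = 12·L_0 + 16·L_1
  12·L_0(w) = -12w + 36
  16·L_1(w) = 16w - 32
Adding term by term: 4w + 4

g(w) = 4w + 4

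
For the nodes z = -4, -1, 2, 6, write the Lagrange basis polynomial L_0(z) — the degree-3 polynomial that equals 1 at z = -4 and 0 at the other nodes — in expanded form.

L_0(z) = (z + 1)(z - 2)(z - 6) / [(-3)·(-6)·(-10)]
       = (z^3 - 7z^2 + 4z + 12) / (-180)

L_0(z) = -(1/180)z^3 + (7/180)z^2 - (1/45)z - 1/15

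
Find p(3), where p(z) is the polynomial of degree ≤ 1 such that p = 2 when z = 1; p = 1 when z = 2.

Evaluate each Lagrange basis at z = 3:
L_0(3) = (1)/[(-1)] = -1
L_1(3) = (2)/[(1)] = 2
Sum: 2·(-1) + 1·(2) = 0

0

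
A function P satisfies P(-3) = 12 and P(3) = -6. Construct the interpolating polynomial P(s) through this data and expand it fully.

P(s) = -3s + 3

L_0(s) = (s - 3) / [-6] = -(1/6)s + 1/2
L_1(s) = (s + 3) / [6] = (1/6)s + 1/2
P(s) = 12·L_0 + (-6)·L_1
  12·L_0(s) = -2s + 6
  (-6)·L_1(s) = -s - 3
Adding term by term: -3s + 3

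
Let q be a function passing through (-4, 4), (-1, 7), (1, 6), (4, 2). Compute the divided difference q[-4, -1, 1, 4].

q[-4,-1] = (7 - 4) / (-1 - (-4)) = 1
q[-1,1] = (6 - 7) / (1 - (-1)) = -1/2
q[1,4] = (2 - 6) / (4 - 1) = -4/3
q[-4,-1,1] = (-1/2 - 1) / (1 - (-4)) = -3/10
q[-1,1,4] = (-4/3 - (-1/2)) / (4 - (-1)) = -1/6
q[-4,-1,1,4] = (-1/6 - (-3/10)) / (4 - (-4)) = 1/60

1/60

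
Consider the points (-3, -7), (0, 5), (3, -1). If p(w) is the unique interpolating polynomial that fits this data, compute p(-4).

Using Newton's divided-difference form:
p[-3,0] = (5 - (-7)) / (0 - (-3)) = 4
p[0,3] = (-1 - 5) / (3 - 0) = -2
p[-3,0,3] = (-2 - 4) / (3 - (-3)) = -1
p(-4) = -7 + 4·(-1) + (-1)·(-1)·(-4) = -15

-15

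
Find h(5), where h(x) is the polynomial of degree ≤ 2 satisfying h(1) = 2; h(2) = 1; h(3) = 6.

34

Using Newton's divided-difference form:
h[1,2] = (1 - 2) / (2 - 1) = -1
h[2,3] = (6 - 1) / (3 - 2) = 5
h[1,2,3] = (5 - (-1)) / (3 - 1) = 3
h(5) = 2 + (-1)·(4) + 3·(4)·(3) = 34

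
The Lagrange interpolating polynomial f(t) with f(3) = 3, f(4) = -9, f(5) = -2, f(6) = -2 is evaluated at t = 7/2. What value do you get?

Evaluate each Lagrange basis at t = 7/2:
L_0(7/2) = (-1/2)·(-3/2)·(-5/2)/[(-1)·(-2)·(-3)] = 5/16
L_1(7/2) = (1/2)·(-3/2)·(-5/2)/[(1)·(-1)·(-2)] = 15/16
L_2(7/2) = (1/2)·(-1/2)·(-5/2)/[(2)·(1)·(-1)] = -5/16
L_3(7/2) = (1/2)·(-1/2)·(-3/2)/[(3)·(2)·(1)] = 1/16
Sum: 3·(5/16) + (-9)·(15/16) + (-2)·(-5/16) + (-2)·(1/16) = -7

-7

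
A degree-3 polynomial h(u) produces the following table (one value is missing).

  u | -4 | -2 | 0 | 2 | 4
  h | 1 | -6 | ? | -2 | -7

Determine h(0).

-13/3

The 4 known values determine h uniquely (degree ≤ 3).
Evaluate each Lagrange basis at u = 0:
L_0(0) = (2)·(-2)·(-4)/[(-2)·(-6)·(-8)] = -1/6
L_1(0) = (4)·(-2)·(-4)/[(2)·(-4)·(-6)] = 2/3
L_2(0) = (4)·(2)·(-4)/[(6)·(4)·(-2)] = 2/3
L_3(0) = (4)·(2)·(-2)/[(8)·(6)·(2)] = -1/6
Sum: 1·(-1/6) + (-6)·(2/3) + (-2)·(2/3) + (-7)·(-1/6) = -13/3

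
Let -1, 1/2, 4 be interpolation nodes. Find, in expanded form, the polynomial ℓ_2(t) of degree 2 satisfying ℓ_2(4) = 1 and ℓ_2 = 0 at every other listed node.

ℓ_2(t) = (2/35)t^2 + (1/35)t - 1/35

ℓ_2(t) = (t + 1)(t - 1/2) / [(5)·(7/2)]
       = (t^2 + (1/2)t - 1/2) / (35/2)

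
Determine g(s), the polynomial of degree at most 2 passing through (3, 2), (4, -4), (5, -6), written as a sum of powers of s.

Newton's divided differences:
g[3,4] = (-4 - 2) / (4 - 3) = -6
g[4,5] = (-6 - (-4)) / (5 - 4) = -2
g[3,4,5] = (-2 - (-6)) / (5 - 3) = 2
g(s) = 2 + (-6)·(s - 3) + 2·(s - 3)(s - 4)
Expanding: g(s) = 2s^2 - 20s + 44

g(s) = 2s^2 - 20s + 44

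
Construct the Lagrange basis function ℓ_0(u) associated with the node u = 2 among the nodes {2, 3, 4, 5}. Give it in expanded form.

ℓ_0(u) = (u - 3)(u - 4)(u - 5) / [(-1)·(-2)·(-3)]
       = (u^3 - 12u^2 + 47u - 60) / (-6)

ℓ_0(u) = -(1/6)u^3 + 2u^2 - (47/6)u + 10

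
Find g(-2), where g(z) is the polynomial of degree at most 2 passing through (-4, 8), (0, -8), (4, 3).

Evaluate each Lagrange basis at z = -2:
L_0(-2) = (-2)·(-6)/[(-4)·(-8)] = 3/8
L_1(-2) = (2)·(-6)/[(4)·(-4)] = 3/4
L_2(-2) = (2)·(-2)/[(8)·(4)] = -1/8
Sum: 8·(3/8) + (-8)·(3/4) + 3·(-1/8) = -27/8

-27/8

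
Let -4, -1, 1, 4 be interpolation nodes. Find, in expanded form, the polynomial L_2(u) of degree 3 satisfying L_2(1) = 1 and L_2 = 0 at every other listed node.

L_2(u) = (u + 4)(u + 1)(u - 4) / [(5)·(2)·(-3)]
       = (u^3 + u^2 - 16u - 16) / (-30)

L_2(u) = -(1/30)u^3 - (1/30)u^2 + (8/15)u + 8/15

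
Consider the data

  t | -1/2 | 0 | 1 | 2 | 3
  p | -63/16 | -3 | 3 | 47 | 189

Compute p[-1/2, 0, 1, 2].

p[-1/2,0] = (-3 - (-63/16)) / (0 - (-1/2)) = 15/8
p[0,1] = (3 - (-3)) / (1 - 0) = 6
p[1,2] = (47 - 3) / (2 - 1) = 44
p[-1/2,0,1] = (6 - 15/8) / (1 - (-1/2)) = 11/4
p[0,1,2] = (44 - 6) / (2 - 0) = 19
p[-1/2,0,1,2] = (19 - 11/4) / (2 - (-1/2)) = 13/2

13/2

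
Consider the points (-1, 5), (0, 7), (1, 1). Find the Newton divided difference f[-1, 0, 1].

-4

f[-1,0] = (7 - 5) / (0 - (-1)) = 2
f[0,1] = (1 - 7) / (1 - 0) = -6
f[-1,0,1] = (-6 - 2) / (1 - (-1)) = -4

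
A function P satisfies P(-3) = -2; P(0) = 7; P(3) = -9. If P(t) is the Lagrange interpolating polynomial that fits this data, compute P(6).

-50

Evaluate each Lagrange basis at t = 6:
L_0(6) = (6)·(3)/[(-3)·(-6)] = 1
L_1(6) = (9)·(3)/[(3)·(-3)] = -3
L_2(6) = (9)·(6)/[(6)·(3)] = 3
Sum: (-2)·(1) + 7·(-3) + (-9)·(3) = -50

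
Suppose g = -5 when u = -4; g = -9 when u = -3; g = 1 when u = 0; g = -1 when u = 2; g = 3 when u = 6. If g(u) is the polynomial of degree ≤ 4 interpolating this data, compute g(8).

417/5

Using Newton's divided-difference form:
g[-4,-3] = (-9 - (-5)) / (-3 - (-4)) = -4
g[-3,0] = (1 - (-9)) / (0 - (-3)) = 10/3
g[0,2] = (-1 - 1) / (2 - 0) = -1
g[2,6] = (3 - (-1)) / (6 - 2) = 1
g[-4,-3,0] = (10/3 - (-4)) / (0 - (-4)) = 11/6
g[-3,0,2] = (-1 - 10/3) / (2 - (-3)) = -13/15
g[0,2,6] = (1 - (-1)) / (6 - 0) = 1/3
g[-4,-3,0,2] = (-13/15 - 11/6) / (2 - (-4)) = -9/20
g[-3,0,2,6] = (1/3 - (-13/15)) / (6 - (-3)) = 2/15
g[-4,-3,0,2,6] = (2/15 - (-9/20)) / (6 - (-4)) = 7/120
g(8) = -5 + (-4)·(12) + (11/6)·(12)·(11) + (-9/20)·(12)·(11)·(8) + (7/120)·(12)·(11)·(8)·(6) = 417/5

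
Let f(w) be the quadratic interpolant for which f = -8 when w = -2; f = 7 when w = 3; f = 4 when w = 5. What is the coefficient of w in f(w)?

51/14

Build the Lagrange basis polynomials:
L_0(w) = (w - 3)(w - 5) / [35] = (1/35)w^2 - (8/35)w + 3/7
L_1(w) = (w + 2)(w - 5) / [-10] = -(1/10)w^2 + (3/10)w + 1
L_2(w) = (w + 2)(w - 3) / [14] = (1/14)w^2 - (1/14)w - 3/7
f(w) = (-8)·L_0 + 7·L_1 + 4·L_2
Only the coefficient of w is needed; take it from each L_i and combine:
(-8)·(-8/35) + 7·(3/10) + 4·(-1/14) = 51/14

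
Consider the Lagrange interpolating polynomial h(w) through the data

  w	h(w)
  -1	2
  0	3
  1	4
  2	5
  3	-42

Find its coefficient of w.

Build the Lagrange basis polynomials:
L_0(w) = w(w - 1)(w - 2)(w - 3) / [24] = (1/24)w^4 - (1/4)w^3 + (11/24)w^2 - (1/4)w
L_1(w) = (w + 1)(w - 1)(w - 2)(w - 3) / [-6] = -(1/6)w^4 + (5/6)w^3 - (5/6)w^2 - (5/6)w + 1
L_2(w) = (w + 1)w(w - 2)(w - 3) / [4] = (1/4)w^4 - w^3 + (1/4)w^2 + (3/2)w
L_3(w) = (w + 1)w(w - 1)(w - 3) / [-6] = -(1/6)w^4 + (1/2)w^3 + (1/6)w^2 - (1/2)w
L_4(w) = (w + 1)w(w - 1)(w - 2) / [24] = (1/24)w^4 - (1/12)w^3 - (1/24)w^2 + (1/12)w
h(w) = 2·L_0 + 3·L_1 + 4·L_2 + 5·L_3 + (-42)·L_4
Only the coefficient of w is needed; take it from each L_i and combine:
2·(-1/4) + 3·(-5/6) + 4·(3/2) + 5·(-1/2) + (-42)·(1/12) = -3

-3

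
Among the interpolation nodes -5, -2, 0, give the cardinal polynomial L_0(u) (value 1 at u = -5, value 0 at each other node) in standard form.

L_0(u) = (u + 2)u / [(-3)·(-5)]
       = (u^2 + 2u) / (15)

L_0(u) = (1/15)u^2 + (2/15)u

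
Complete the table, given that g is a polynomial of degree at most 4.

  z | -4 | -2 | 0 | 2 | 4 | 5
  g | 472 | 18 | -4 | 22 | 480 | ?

1201

The 5 known values determine g uniquely (degree ≤ 4).
L_0(5) = (7)·(5)·(3)·(1)/[(-2)·(-4)·(-6)·(-8)] = 35/128
L_1(5) = (9)·(5)·(3)·(1)/[(2)·(-2)·(-4)·(-6)] = -45/32
L_2(5) = (9)·(7)·(3)·(1)/[(4)·(2)·(-2)·(-4)] = 189/64
L_3(5) = (9)·(7)·(5)·(1)/[(6)·(4)·(2)·(-2)] = -105/32
L_4(5) = (9)·(7)·(5)·(3)/[(8)·(6)·(4)·(2)] = 315/128
Sum: 472·(35/128) + 18·(-45/32) + (-4)·(189/64) + 22·(-105/32) + 480·(315/128) = 1201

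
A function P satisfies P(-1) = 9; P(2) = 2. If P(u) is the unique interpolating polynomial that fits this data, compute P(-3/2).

Evaluate each Lagrange basis at u = -3/2:
L_0(-3/2) = (-7/2)/[(-3)] = 7/6
L_1(-3/2) = (-1/2)/[(3)] = -1/6
Sum: 9·(7/6) + 2·(-1/6) = 61/6

61/6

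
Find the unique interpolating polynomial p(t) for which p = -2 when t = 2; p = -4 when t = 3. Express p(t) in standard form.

p(t) = -2t + 2

L_0(t) = (t - 3) / [-1] = -t + 3
L_1(t) = (t - 2) / [1] = t - 2
p(t) = (-2)·L_0 + (-4)·L_1
  (-2)·L_0(t) = 2t - 6
  (-4)·L_1(t) = -4t + 8
Adding term by term: -2t + 2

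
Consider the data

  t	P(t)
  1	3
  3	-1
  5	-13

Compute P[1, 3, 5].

-1

P[1,3] = (-1 - 3) / (3 - 1) = -2
P[3,5] = (-13 - (-1)) / (5 - 3) = -6
P[1,3,5] = (-6 - (-2)) / (5 - 1) = -1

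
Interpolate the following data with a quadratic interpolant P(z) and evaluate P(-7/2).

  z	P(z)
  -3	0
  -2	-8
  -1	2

43/4

L_0(-7/2) = (-3/2)·(-5/2)/[(-1)·(-2)] = 15/8
L_1(-7/2) = (-1/2)·(-5/2)/[(1)·(-1)] = -5/4
L_2(-7/2) = (-1/2)·(-3/2)/[(2)·(1)] = 3/8
Sum: 0 + (-8)·(-5/4) + 2·(3/8) = 43/4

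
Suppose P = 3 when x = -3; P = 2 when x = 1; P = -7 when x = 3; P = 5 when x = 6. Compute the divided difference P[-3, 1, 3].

-17/24

P[-3,1] = (2 - 3) / (1 - (-3)) = -1/4
P[1,3] = (-7 - 2) / (3 - 1) = -9/2
P[-3,1,3] = (-9/2 - (-1/4)) / (3 - (-3)) = -17/24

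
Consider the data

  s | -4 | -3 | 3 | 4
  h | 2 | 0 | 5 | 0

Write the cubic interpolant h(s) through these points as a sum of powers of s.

h(s) = -(13/84)s^3 - (3/14)s^2 + (187/84)s + 31/7

L_0(s) = (s + 3)(s - 3)(s - 4) / [-56] = -(1/56)s^3 + (1/14)s^2 + (9/56)s - 9/14
L_1(s) = (s + 4)(s - 3)(s - 4) / [42] = (1/42)s^3 - (1/14)s^2 - (8/21)s + 8/7
L_2(s) = (s + 4)(s + 3)(s - 4) / [-42] = -(1/42)s^3 - (1/14)s^2 + (8/21)s + 8/7
L_3(s) = (s + 4)(s + 3)(s - 3) / [56] = (1/56)s^3 + (1/14)s^2 - (9/56)s - 9/14
h(s) = 2·L_0 + 0·L_1 + 5·L_2 + 0·L_3
  2·L_0(s) = -(1/28)s^3 + (1/7)s^2 + (9/28)s - 9/7
  0·L_1(s) = 0
  5·L_2(s) = -(5/42)s^3 - (5/14)s^2 + (40/21)s + 40/7
  0·L_3(s) = 0
Adding term by term: -(13/84)s^3 - (3/14)s^2 + (187/84)s + 31/7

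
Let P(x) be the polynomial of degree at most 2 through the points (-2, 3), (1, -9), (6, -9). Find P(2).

-11

Evaluate each Lagrange basis at x = 2:
L_0(2) = (1)·(-4)/[(-3)·(-8)] = -1/6
L_1(2) = (4)·(-4)/[(3)·(-5)] = 16/15
L_2(2) = (4)·(1)/[(8)·(5)] = 1/10
Sum: 3·(-1/6) + (-9)·(16/15) + (-9)·(1/10) = -11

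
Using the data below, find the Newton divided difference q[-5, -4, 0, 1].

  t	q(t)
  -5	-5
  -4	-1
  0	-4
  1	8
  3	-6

q[-5,-4] = (-1 - (-5)) / (-4 - (-5)) = 4
q[-4,0] = (-4 - (-1)) / (0 - (-4)) = -3/4
q[0,1] = (8 - (-4)) / (1 - 0) = 12
q[-5,-4,0] = (-3/4 - 4) / (0 - (-5)) = -19/20
q[-4,0,1] = (12 - (-3/4)) / (1 - (-4)) = 51/20
q[-5,-4,0,1] = (51/20 - (-19/20)) / (1 - (-5)) = 7/12

7/12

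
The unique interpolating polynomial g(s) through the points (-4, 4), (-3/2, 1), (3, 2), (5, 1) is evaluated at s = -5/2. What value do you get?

45/28

Evaluate each Lagrange basis at s = -5/2:
L_0(-5/2) = (-1)·(-11/2)·(-15/2)/[(-5/2)·(-7)·(-9)] = 11/42
L_1(-5/2) = (3/2)·(-11/2)·(-15/2)/[(5/2)·(-9/2)·(-13/2)] = 11/13
L_2(-5/2) = (3/2)·(-1)·(-15/2)/[(7)·(9/2)·(-2)] = -5/28
L_3(-5/2) = (3/2)·(-1)·(-11/2)/[(9)·(13/2)·(2)] = 11/156
Sum: 4·(11/42) + 1·(11/13) + 2·(-5/28) + 1·(11/156) = 45/28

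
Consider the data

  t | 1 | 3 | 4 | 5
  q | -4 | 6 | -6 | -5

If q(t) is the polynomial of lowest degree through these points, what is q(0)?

Using Newton's divided-difference form:
q[1,3] = (6 - (-4)) / (3 - 1) = 5
q[3,4] = (-6 - 6) / (4 - 3) = -12
q[4,5] = (-5 - (-6)) / (5 - 4) = 1
q[1,3,4] = (-12 - 5) / (4 - 1) = -17/3
q[3,4,5] = (1 - (-12)) / (5 - 3) = 13/2
q[1,3,4,5] = (13/2 - (-17/3)) / (5 - 1) = 73/24
q(0) = -4 + 5·(-1) + (-17/3)·(-1)·(-3) + (73/24)·(-1)·(-3)·(-4) = -125/2

-125/2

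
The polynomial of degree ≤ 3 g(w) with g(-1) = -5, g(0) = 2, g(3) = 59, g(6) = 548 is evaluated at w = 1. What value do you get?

Evaluate each Lagrange basis at w = 1:
L_0(1) = (1)·(-2)·(-5)/[(-1)·(-4)·(-7)] = -5/14
L_1(1) = (2)·(-2)·(-5)/[(1)·(-3)·(-6)] = 10/9
L_2(1) = (2)·(1)·(-5)/[(4)·(3)·(-3)] = 5/18
L_3(1) = (2)·(1)·(-2)/[(7)·(6)·(3)] = -2/63
Sum: (-5)·(-5/14) + 2·(10/9) + 59·(5/18) + 548·(-2/63) = 3

3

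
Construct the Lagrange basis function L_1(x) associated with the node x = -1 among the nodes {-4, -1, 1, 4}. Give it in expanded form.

L_1(x) = (x + 4)(x - 1)(x - 4) / [(3)·(-2)·(-5)]
       = (x^3 - x^2 - 16x + 16) / (30)

L_1(x) = (1/30)x^3 - (1/30)x^2 - (8/15)x + 8/15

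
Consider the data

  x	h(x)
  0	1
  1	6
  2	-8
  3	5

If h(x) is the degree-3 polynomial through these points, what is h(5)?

296

Evaluate each Lagrange basis at x = 5:
L_0(5) = (4)·(3)·(2)/[(-1)·(-2)·(-3)] = -4
L_1(5) = (5)·(3)·(2)/[(1)·(-1)·(-2)] = 15
L_2(5) = (5)·(4)·(2)/[(2)·(1)·(-1)] = -20
L_3(5) = (5)·(4)·(3)/[(3)·(2)·(1)] = 10
Sum: 1·(-4) + 6·(15) + (-8)·(-20) + 5·(10) = 296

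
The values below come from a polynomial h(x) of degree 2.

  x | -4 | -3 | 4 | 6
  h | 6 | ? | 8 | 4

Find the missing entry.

The 3 known values determine h uniquely (degree ≤ 2).
Evaluate each Lagrange basis at x = -3:
L_0(-3) = (-7)·(-9)/[(-8)·(-10)] = 63/80
L_1(-3) = (1)·(-9)/[(8)·(-2)] = 9/16
L_2(-3) = (1)·(-7)/[(10)·(2)] = -7/20
Sum: 6·(63/80) + 8·(9/16) + 4·(-7/20) = 313/40

313/40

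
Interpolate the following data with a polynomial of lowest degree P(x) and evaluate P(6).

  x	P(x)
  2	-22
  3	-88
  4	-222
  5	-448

-790

Using Newton's divided-difference form:
P[2,3] = (-88 - (-22)) / (3 - 2) = -66
P[3,4] = (-222 - (-88)) / (4 - 3) = -134
P[4,5] = (-448 - (-222)) / (5 - 4) = -226
P[2,3,4] = (-134 - (-66)) / (4 - 2) = -34
P[3,4,5] = (-226 - (-134)) / (5 - 3) = -46
P[2,3,4,5] = (-46 - (-34)) / (5 - 2) = -4
P(6) = -22 + (-66)·(4) + (-34)·(4)·(3) + (-4)·(4)·(3)·(2) = -790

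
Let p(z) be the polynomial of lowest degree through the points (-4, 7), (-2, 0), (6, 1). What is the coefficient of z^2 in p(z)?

29/80

The leading coefficient equals the top divided difference p[-4,-2,6].
p[-4,-2] = (0 - 7) / (-2 - (-4)) = -7/2
p[-2,6] = (1 - 0) / (6 - (-2)) = 1/8
p[-4,-2,6] = (1/8 - (-7/2)) / (6 - (-4)) = 29/80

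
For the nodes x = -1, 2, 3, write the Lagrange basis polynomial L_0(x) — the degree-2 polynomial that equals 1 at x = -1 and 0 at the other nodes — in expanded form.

L_0(x) = (x - 2)(x - 3) / [(-3)·(-4)]
       = (x^2 - 5x + 6) / (12)

L_0(x) = (1/12)x^2 - (5/12)x + 1/2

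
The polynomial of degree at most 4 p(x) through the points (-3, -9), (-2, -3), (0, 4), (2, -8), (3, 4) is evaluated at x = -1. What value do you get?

Using Newton's divided-difference form:
p[-3,-2] = (-3 - (-9)) / (-2 - (-3)) = 6
p[-2,0] = (4 - (-3)) / (0 - (-2)) = 7/2
p[0,2] = (-8 - 4) / (2 - 0) = -6
p[2,3] = (4 - (-8)) / (3 - 2) = 12
p[-3,-2,0] = (7/2 - 6) / (0 - (-3)) = -5/6
p[-2,0,2] = (-6 - 7/2) / (2 - (-2)) = -19/8
p[0,2,3] = (12 - (-6)) / (3 - 0) = 6
p[-3,-2,0,2] = (-19/8 - (-5/6)) / (2 - (-3)) = -37/120
p[-2,0,2,3] = (6 - (-19/8)) / (3 - (-2)) = 67/40
p[-3,-2,0,2,3] = (67/40 - (-37/120)) / (3 - (-3)) = 119/360
p(-1) = -9 + 6·(2) + (-5/6)·(2)·(1) + (-37/120)·(2)·(1)·(-1) + (119/360)·(2)·(1)·(-1)·(-3) = 59/15

59/15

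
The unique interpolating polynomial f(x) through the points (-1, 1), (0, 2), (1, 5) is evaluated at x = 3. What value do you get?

Using Newton's divided-difference form:
f[-1,0] = (2 - 1) / (0 - (-1)) = 1
f[0,1] = (5 - 2) / (1 - 0) = 3
f[-1,0,1] = (3 - 1) / (1 - (-1)) = 1
f(3) = 1 + 1·(4) + 1·(4)·(3) = 17

17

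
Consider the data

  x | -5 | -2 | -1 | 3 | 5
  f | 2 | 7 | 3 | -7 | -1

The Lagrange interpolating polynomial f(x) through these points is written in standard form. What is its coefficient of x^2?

L_0(x) = (x + 2)(x + 1)(x - 3)(x - 5) / [960] = (1/960)x^4 - (1/192)x^3 - (7/960)x^2 + (29/960)x + 1/32
L_1(x) = (x + 5)(x + 1)(x - 3)(x - 5) / [-105] = -(1/105)x^4 + (2/105)x^3 + (4/15)x^2 - (10/21)x - 5/7
L_2(x) = (x + 5)(x + 2)(x - 3)(x - 5) / [96] = (1/96)x^4 - (1/96)x^3 - (31/96)x^2 + (25/96)x + 25/16
L_3(x) = (x + 5)(x + 2)(x + 1)(x - 5) / [-320] = -(1/320)x^4 - (3/320)x^3 + (23/320)x^2 + (15/64)x + 5/32
L_4(x) = (x + 5)(x + 2)(x + 1)(x - 3) / [840] = (1/840)x^4 + (1/168)x^3 - (1/120)x^2 - (41/840)x - 1/28
f(x) = 2·L_0 + 7·L_1 + 3·L_2 + (-7)·L_3 + (-1)·L_4
Only the coefficient of x^2 is needed; take it from each L_i and combine:
2·(-7/960) + 7·(4/15) + 3·(-31/96) + (-7)·(23/320) + (-1)·(-1/120) = 373/960

373/960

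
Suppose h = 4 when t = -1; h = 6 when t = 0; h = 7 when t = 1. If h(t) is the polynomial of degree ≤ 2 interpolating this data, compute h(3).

Using Newton's divided-difference form:
h[-1,0] = (6 - 4) / (0 - (-1)) = 2
h[0,1] = (7 - 6) / (1 - 0) = 1
h[-1,0,1] = (1 - 2) / (1 - (-1)) = -1/2
h(3) = 4 + 2·(4) + (-1/2)·(4)·(3) = 6

6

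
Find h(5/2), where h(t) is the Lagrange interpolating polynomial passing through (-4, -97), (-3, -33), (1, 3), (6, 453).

33

Evaluate each Lagrange basis at t = 5/2:
L_0(5/2) = (11/2)·(3/2)·(-7/2)/[(-1)·(-5)·(-10)] = 231/400
L_1(5/2) = (13/2)·(3/2)·(-7/2)/[(1)·(-4)·(-9)] = -91/96
L_2(5/2) = (13/2)·(11/2)·(-7/2)/[(5)·(4)·(-5)] = 1001/800
L_3(5/2) = (13/2)·(11/2)·(3/2)/[(10)·(9)·(5)] = 143/1200
Sum: (-97)·(231/400) + (-33)·(-91/96) + 3·(1001/800) + 453·(143/1200) = 33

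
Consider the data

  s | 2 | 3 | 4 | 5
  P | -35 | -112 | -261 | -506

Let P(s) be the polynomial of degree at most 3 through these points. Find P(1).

-6

L_0(1) = (-2)·(-3)·(-4)/[(-1)·(-2)·(-3)] = 4
L_1(1) = (-1)·(-3)·(-4)/[(1)·(-1)·(-2)] = -6
L_2(1) = (-1)·(-2)·(-4)/[(2)·(1)·(-1)] = 4
L_3(1) = (-1)·(-2)·(-3)/[(3)·(2)·(1)] = -1
Sum: (-35)·(4) + (-112)·(-6) + (-261)·(4) + (-506)·(-1) = -6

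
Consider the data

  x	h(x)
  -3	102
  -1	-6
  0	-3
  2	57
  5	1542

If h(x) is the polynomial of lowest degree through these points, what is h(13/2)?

33477/8

Using Newton's divided-difference form:
h[-3,-1] = (-6 - 102) / (-1 - (-3)) = -54
h[-1,0] = (-3 - (-6)) / (0 - (-1)) = 3
h[0,2] = (57 - (-3)) / (2 - 0) = 30
h[2,5] = (1542 - 57) / (5 - 2) = 495
h[-3,-1,0] = (3 - (-54)) / (0 - (-3)) = 19
h[-1,0,2] = (30 - 3) / (2 - (-1)) = 9
h[0,2,5] = (495 - 30) / (5 - 0) = 93
h[-3,-1,0,2] = (9 - 19) / (2 - (-3)) = -2
h[-1,0,2,5] = (93 - 9) / (5 - (-1)) = 14
h[-3,-1,0,2,5] = (14 - (-2)) / (5 - (-3)) = 2
h(13/2) = 102 + (-54)·(19/2) + 19·(19/2)·(15/2) + (-2)·(19/2)·(15/2)·(13/2) + 2·(19/2)·(15/2)·(13/2)·(9/2) = 33477/8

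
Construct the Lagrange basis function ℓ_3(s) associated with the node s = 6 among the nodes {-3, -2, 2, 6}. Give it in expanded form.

ℓ_3(s) = (s + 3)(s + 2)(s - 2) / [(9)·(8)·(4)]
       = (s^3 + 3s^2 - 4s - 12) / (288)

ℓ_3(s) = (1/288)s^3 + (1/96)s^2 - (1/72)s - 1/24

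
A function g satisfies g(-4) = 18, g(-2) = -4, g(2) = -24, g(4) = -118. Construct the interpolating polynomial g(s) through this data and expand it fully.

g(s) = -s^3 - 3s^2 - s - 2

Build the Lagrange basis polynomials:
L_0(s) = (s + 2)(s - 2)(s - 4) / [-96] = -(1/96)s^3 + (1/24)s^2 + (1/24)s - 1/6
L_1(s) = (s + 4)(s - 2)(s - 4) / [48] = (1/48)s^3 - (1/24)s^2 - (1/3)s + 2/3
L_2(s) = (s + 4)(s + 2)(s - 4) / [-48] = -(1/48)s^3 - (1/24)s^2 + (1/3)s + 2/3
L_3(s) = (s + 4)(s + 2)(s - 2) / [96] = (1/96)s^3 + (1/24)s^2 - (1/24)s - 1/6
g(s) = 18·L_0 + (-4)·L_1 + (-24)·L_2 + (-118)·L_3
  18·L_0(s) = -(3/16)s^3 + (3/4)s^2 + (3/4)s - 3
  (-4)·L_1(s) = -(1/12)s^3 + (1/6)s^2 + (4/3)s - 8/3
  (-24)·L_2(s) = (1/2)s^3 + s^2 - 8s - 16
  (-118)·L_3(s) = -(59/48)s^3 - (59/12)s^2 + (59/12)s + 59/3
Adding term by term: -s^3 - 3s^2 - s - 2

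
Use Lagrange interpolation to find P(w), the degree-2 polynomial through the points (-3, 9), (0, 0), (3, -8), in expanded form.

L_0(w) = w(w - 3) / [18] = (1/18)w^2 - (1/6)w
L_1(w) = (w + 3)(w - 3) / [-9] = -(1/9)w^2 + 1
L_2(w) = (w + 3)w / [18] = (1/18)w^2 + (1/6)w
P(w) = 9·L_0 + 0·L_1 + (-8)·L_2
  9·L_0(w) = (1/2)w^2 - (3/2)w
  0·L_1(w) = 0
  (-8)·L_2(w) = -(4/9)w^2 - (4/3)w
Adding term by term: (1/18)w^2 - (17/6)w

P(w) = (1/18)w^2 - (17/6)w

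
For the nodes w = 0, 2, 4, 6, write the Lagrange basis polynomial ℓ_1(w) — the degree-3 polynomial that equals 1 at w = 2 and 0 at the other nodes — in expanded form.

ℓ_1(w) = (1/16)w^3 - (5/8)w^2 + (3/2)w

ℓ_1(w) = w(w - 4)(w - 6) / [(2)·(-2)·(-4)]
       = (w^3 - 10w^2 + 24w) / (16)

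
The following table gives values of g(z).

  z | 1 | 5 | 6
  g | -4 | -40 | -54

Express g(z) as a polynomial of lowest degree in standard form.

Newton's divided differences:
g[1,5] = (-40 - (-4)) / (5 - 1) = -9
g[5,6] = (-54 - (-40)) / (6 - 5) = -14
g[1,5,6] = (-14 - (-9)) / (6 - 1) = -1
g(z) = -4 + (-9)·(z - 1) + (-1)·(z - 1)(z - 5)
Expanding: g(z) = -z^2 - 3z

g(z) = -z^2 - 3z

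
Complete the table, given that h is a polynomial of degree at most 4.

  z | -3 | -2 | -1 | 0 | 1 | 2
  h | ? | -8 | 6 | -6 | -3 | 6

-139

The 5 known values determine h uniquely (degree ≤ 4).
Evaluate each Lagrange basis at z = -3:
L_0(-3) = (-2)·(-3)·(-4)·(-5)/[(-1)·(-2)·(-3)·(-4)] = 5
L_1(-3) = (-1)·(-3)·(-4)·(-5)/[(1)·(-1)·(-2)·(-3)] = -10
L_2(-3) = (-1)·(-2)·(-4)·(-5)/[(2)·(1)·(-1)·(-2)] = 10
L_3(-3) = (-1)·(-2)·(-3)·(-5)/[(3)·(2)·(1)·(-1)] = -5
L_4(-3) = (-1)·(-2)·(-3)·(-4)/[(4)·(3)·(2)·(1)] = 1
Sum: (-8)·(5) + 6·(-10) + (-6)·(10) + (-3)·(-5) + 6·(1) = -139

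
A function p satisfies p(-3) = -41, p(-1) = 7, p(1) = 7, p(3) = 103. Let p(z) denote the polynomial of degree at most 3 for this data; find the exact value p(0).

4

L_0(0) = (1)·(-1)·(-3)/[(-2)·(-4)·(-6)] = -1/16
L_1(0) = (3)·(-1)·(-3)/[(2)·(-2)·(-4)] = 9/16
L_2(0) = (3)·(1)·(-3)/[(4)·(2)·(-2)] = 9/16
L_3(0) = (3)·(1)·(-1)/[(6)·(4)·(2)] = -1/16
Sum: (-41)·(-1/16) + 7·(9/16) + 7·(9/16) + 103·(-1/16) = 4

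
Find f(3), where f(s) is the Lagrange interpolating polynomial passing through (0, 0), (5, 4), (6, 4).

Evaluate each Lagrange basis at s = 3:
L_0(3) = (-2)·(-3)/[(-5)·(-6)] = 1/5
L_1(3) = (3)·(-3)/[(5)·(-1)] = 9/5
L_2(3) = (3)·(-2)/[(6)·(1)] = -1
Sum: 0 + 4·(9/5) + 4·(-1) = 16/5

16/5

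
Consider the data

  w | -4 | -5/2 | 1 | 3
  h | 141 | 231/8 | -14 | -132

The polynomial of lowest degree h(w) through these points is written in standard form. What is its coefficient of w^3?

-3

Build the Lagrange basis polynomials:
L_0(w) = (w + 5/2)(w - 1)(w - 3) / [-105/2] = -(2/105)w^3 + (1/35)w^2 + (2/15)w - 1/7
L_1(w) = (w + 4)(w - 1)(w - 3) / [231/8] = (8/231)w^3 - (104/231)w + 32/77
L_2(w) = (w + 4)(w + 5/2)(w - 3) / [-35] = -(1/35)w^3 - (1/10)w^2 + (19/70)w + 6/7
L_3(w) = (w + 4)(w + 5/2)(w - 1) / [77] = (1/77)w^3 + (1/14)w^2 + (1/22)w - 10/77
h(w) = 141·L_0 + (231/8)·L_1 + (-14)·L_2 + (-132)·L_3
Only the coefficient of w^3 is needed; take it from each L_i and combine:
141·(-2/105) + (231/8)·(8/231) + (-14)·(-1/35) + (-132)·(1/77) = -3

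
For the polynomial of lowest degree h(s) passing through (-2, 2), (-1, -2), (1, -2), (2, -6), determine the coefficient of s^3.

-2/3

The leading coefficient equals the top divided difference h[-2,-1,1,2].
h[-2,-1] = (-2 - 2) / (-1 - (-2)) = -4
h[-1,1] = (-2 - (-2)) / (1 - (-1)) = 0
h[1,2] = (-6 - (-2)) / (2 - 1) = -4
h[-2,-1,1] = (0 - (-4)) / (1 - (-2)) = 4/3
h[-1,1,2] = (-4 - 0) / (2 - (-1)) = -4/3
h[-2,-1,1,2] = (-4/3 - 4/3) / (2 - (-2)) = -2/3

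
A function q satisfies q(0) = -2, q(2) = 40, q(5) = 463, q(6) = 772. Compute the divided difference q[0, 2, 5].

q[0,2] = (40 - (-2)) / (2 - 0) = 21
q[2,5] = (463 - 40) / (5 - 2) = 141
q[0,2,5] = (141 - 21) / (5 - 0) = 24

24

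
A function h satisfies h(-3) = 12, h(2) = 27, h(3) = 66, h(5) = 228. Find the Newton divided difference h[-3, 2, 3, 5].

h[-3,2] = (27 - 12) / (2 - (-3)) = 3
h[2,3] = (66 - 27) / (3 - 2) = 39
h[3,5] = (228 - 66) / (5 - 3) = 81
h[-3,2,3] = (39 - 3) / (3 - (-3)) = 6
h[2,3,5] = (81 - 39) / (5 - 2) = 14
h[-3,2,3,5] = (14 - 6) / (5 - (-3)) = 1

1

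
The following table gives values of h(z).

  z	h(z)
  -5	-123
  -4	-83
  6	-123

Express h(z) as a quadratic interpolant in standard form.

h(z) = -4z^2 + 4z - 3

L_0(z) = (z + 4)(z - 6) / [11] = (1/11)z^2 - (2/11)z - 24/11
L_1(z) = (z + 5)(z - 6) / [-10] = -(1/10)z^2 + (1/10)z + 3
L_2(z) = (z + 5)(z + 4) / [110] = (1/110)z^2 + (9/110)z + 2/11
h(z) = (-123)·L_0 + (-83)·L_1 + (-123)·L_2
  (-123)·L_0(z) = -(123/11)z^2 + (246/11)z + 2952/11
  (-83)·L_1(z) = (83/10)z^2 - (83/10)z - 249
  (-123)·L_2(z) = -(123/110)z^2 - (1107/110)z - 246/11
Adding term by term: -4z^2 + 4z - 3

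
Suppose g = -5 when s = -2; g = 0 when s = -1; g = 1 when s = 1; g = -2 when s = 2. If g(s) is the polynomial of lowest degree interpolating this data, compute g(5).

-19

Using Newton's divided-difference form:
g[-2,-1] = (0 - (-5)) / (-1 - (-2)) = 5
g[-1,1] = (1 - 0) / (1 - (-1)) = 1/2
g[1,2] = (-2 - 1) / (2 - 1) = -3
g[-2,-1,1] = (1/2 - 5) / (1 - (-2)) = -3/2
g[-1,1,2] = (-3 - 1/2) / (2 - (-1)) = -7/6
g[-2,-1,1,2] = (-7/6 - (-3/2)) / (2 - (-2)) = 1/12
g(5) = -5 + 5·(7) + (-3/2)·(7)·(6) + (1/12)·(7)·(6)·(4) = -19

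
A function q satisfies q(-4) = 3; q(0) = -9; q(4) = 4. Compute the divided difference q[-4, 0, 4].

q[-4,0] = (-9 - 3) / (0 - (-4)) = -3
q[0,4] = (4 - (-9)) / (4 - 0) = 13/4
q[-4,0,4] = (13/4 - (-3)) / (4 - (-4)) = 25/32

25/32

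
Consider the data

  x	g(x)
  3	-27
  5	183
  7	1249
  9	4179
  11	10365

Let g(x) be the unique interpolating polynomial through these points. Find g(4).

19

L_0(4) = (-1)·(-3)·(-5)·(-7)/[(-2)·(-4)·(-6)·(-8)] = 35/128
L_1(4) = (1)·(-3)·(-5)·(-7)/[(2)·(-2)·(-4)·(-6)] = 35/32
L_2(4) = (1)·(-1)·(-5)·(-7)/[(4)·(2)·(-2)·(-4)] = -35/64
L_3(4) = (1)·(-1)·(-3)·(-7)/[(6)·(4)·(2)·(-2)] = 7/32
L_4(4) = (1)·(-1)·(-3)·(-5)/[(8)·(6)·(4)·(2)] = -5/128
Sum: (-27)·(35/128) + 183·(35/32) + 1249·(-35/64) + 4179·(7/32) + 10365·(-5/128) = 19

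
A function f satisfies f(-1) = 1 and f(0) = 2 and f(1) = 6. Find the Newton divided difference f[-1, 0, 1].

3/2

f[-1,0] = (2 - 1) / (0 - (-1)) = 1
f[0,1] = (6 - 2) / (1 - 0) = 4
f[-1,0,1] = (4 - 1) / (1 - (-1)) = 3/2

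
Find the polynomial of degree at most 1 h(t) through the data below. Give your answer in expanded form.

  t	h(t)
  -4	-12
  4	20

Build the Lagrange basis polynomials:
L_0(t) = (t - 4) / [-8] = -(1/8)t + 1/2
L_1(t) = (t + 4) / [8] = (1/8)t + 1/2
h(t) = (-12)·L_0 + 20·L_1
  (-12)·L_0(t) = (3/2)t - 6
  20·L_1(t) = (5/2)t + 10
Adding term by term: 4t + 4

h(t) = 4t + 4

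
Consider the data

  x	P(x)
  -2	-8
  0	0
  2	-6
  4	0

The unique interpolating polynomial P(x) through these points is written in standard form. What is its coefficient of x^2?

-7/4

Build the Lagrange basis polynomials:
L_0(x) = x(x - 2)(x - 4) / [-48] = -(1/48)x^3 + (1/8)x^2 - (1/6)x
L_1(x) = (x + 2)(x - 2)(x - 4) / [16] = (1/16)x^3 - (1/4)x^2 - (1/4)x + 1
L_2(x) = (x + 2)x(x - 4) / [-16] = -(1/16)x^3 + (1/8)x^2 + (1/2)x
L_3(x) = (x + 2)x(x - 2) / [48] = (1/48)x^3 - (1/12)x
P(x) = (-8)·L_0 + 0·L_1 + (-6)·L_2 + 0·L_3
Only the coefficient of x^2 is needed; take it from each L_i and combine:
(-8)·(1/8) + 0·(-1/4) + (-6)·(1/8) + 0·(0) = -7/4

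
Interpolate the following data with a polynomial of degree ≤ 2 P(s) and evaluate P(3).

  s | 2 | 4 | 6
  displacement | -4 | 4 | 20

-1

L_0(3) = (-1)·(-3)/[(-2)·(-4)] = 3/8
L_1(3) = (1)·(-3)/[(2)·(-2)] = 3/4
L_2(3) = (1)·(-1)/[(4)·(2)] = -1/8
Sum: (-4)·(3/8) + 4·(3/4) + 20·(-1/8) = -1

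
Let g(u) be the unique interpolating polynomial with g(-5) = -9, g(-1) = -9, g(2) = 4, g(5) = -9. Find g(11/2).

L_0(11/2) = (13/2)·(7/2)·(1/2)/[(-4)·(-7)·(-10)] = -13/320
L_1(11/2) = (21/2)·(7/2)·(1/2)/[(4)·(-3)·(-6)] = 49/192
L_2(11/2) = (21/2)·(13/2)·(1/2)/[(7)·(3)·(-3)] = -13/24
L_3(11/2) = (21/2)·(13/2)·(7/2)/[(10)·(6)·(3)] = 637/480
Sum: (-9)·(-13/320) + (-9)·(49/192) + 4·(-13/24) + (-9)·(637/480) = -385/24

-385/24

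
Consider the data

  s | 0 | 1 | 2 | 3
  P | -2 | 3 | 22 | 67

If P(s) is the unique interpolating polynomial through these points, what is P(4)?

150

Using Newton's divided-difference form:
P[0,1] = (3 - (-2)) / (1 - 0) = 5
P[1,2] = (22 - 3) / (2 - 1) = 19
P[2,3] = (67 - 22) / (3 - 2) = 45
P[0,1,2] = (19 - 5) / (2 - 0) = 7
P[1,2,3] = (45 - 19) / (3 - 1) = 13
P[0,1,2,3] = (13 - 7) / (3 - 0) = 2
P(4) = -2 + 5·(4) + 7·(4)·(3) + 2·(4)·(3)·(2) = 150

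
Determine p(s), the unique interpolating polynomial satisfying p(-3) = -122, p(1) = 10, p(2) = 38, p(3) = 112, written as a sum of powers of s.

p(s) = 4s^3 - s^2 + 3s + 4

L_0(s) = (s - 1)(s - 2)(s - 3) / [-120] = -(1/120)s^3 + (1/20)s^2 - (11/120)s + 1/20
L_1(s) = (s + 3)(s - 2)(s - 3) / [8] = (1/8)s^3 - (1/4)s^2 - (9/8)s + 9/4
L_2(s) = (s + 3)(s - 1)(s - 3) / [-5] = -(1/5)s^3 + (1/5)s^2 + (9/5)s - 9/5
L_3(s) = (s + 3)(s - 1)(s - 2) / [12] = (1/12)s^3 - (7/12)s + 1/2
p(s) = (-122)·L_0 + 10·L_1 + 38·L_2 + 112·L_3
  (-122)·L_0(s) = (61/60)s^3 - (61/10)s^2 + (671/60)s - 61/10
  10·L_1(s) = (5/4)s^3 - (5/2)s^2 - (45/4)s + 45/2
  38·L_2(s) = -(38/5)s^3 + (38/5)s^2 + (342/5)s - 342/5
  112·L_3(s) = (28/3)s^3 - (196/3)s + 56
Adding term by term: 4s^3 - s^2 + 3s + 4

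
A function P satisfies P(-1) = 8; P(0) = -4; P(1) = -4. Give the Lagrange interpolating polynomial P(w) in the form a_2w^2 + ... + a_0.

Build the Lagrange basis polynomials:
L_0(w) = w(w - 1) / [2] = (1/2)w^2 - (1/2)w
L_1(w) = (w + 1)(w - 1) / [-1] = -w^2 + 1
L_2(w) = (w + 1)w / [2] = (1/2)w^2 + (1/2)w
P(w) = 8·L_0 + (-4)·L_1 + (-4)·L_2
  8·L_0(w) = 4w^2 - 4w
  (-4)·L_1(w) = 4w^2 - 4
  (-4)·L_2(w) = -2w^2 - 2w
Adding term by term: 6w^2 - 6w - 4

P(w) = 6w^2 - 6w - 4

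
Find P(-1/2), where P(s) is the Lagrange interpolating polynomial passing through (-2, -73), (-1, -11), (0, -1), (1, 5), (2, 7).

-29/8

Evaluate each Lagrange basis at s = -1/2:
L_0(-1/2) = (1/2)·(-1/2)·(-3/2)·(-5/2)/[(-1)·(-2)·(-3)·(-4)] = -5/128
L_1(-1/2) = (3/2)·(-1/2)·(-3/2)·(-5/2)/[(1)·(-1)·(-2)·(-3)] = 15/32
L_2(-1/2) = (3/2)·(1/2)·(-3/2)·(-5/2)/[(2)·(1)·(-1)·(-2)] = 45/64
L_3(-1/2) = (3/2)·(1/2)·(-1/2)·(-5/2)/[(3)·(2)·(1)·(-1)] = -5/32
L_4(-1/2) = (3/2)·(1/2)·(-1/2)·(-3/2)/[(4)·(3)·(2)·(1)] = 3/128
Sum: (-73)·(-5/128) + (-11)·(15/32) + (-1)·(45/64) + 5·(-5/32) + 7·(3/128) = -29/8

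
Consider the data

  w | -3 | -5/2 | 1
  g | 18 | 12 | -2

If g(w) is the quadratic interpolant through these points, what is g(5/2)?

7

Evaluate each Lagrange basis at w = 5/2:
L_0(5/2) = (5)·(3/2)/[(-1/2)·(-4)] = 15/4
L_1(5/2) = (11/2)·(3/2)/[(1/2)·(-7/2)] = -33/7
L_2(5/2) = (11/2)·(5)/[(4)·(7/2)] = 55/28
Sum: 18·(15/4) + 12·(-33/7) + (-2)·(55/28) = 7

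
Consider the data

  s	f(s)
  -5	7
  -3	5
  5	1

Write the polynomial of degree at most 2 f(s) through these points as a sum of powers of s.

L_0(s) = (s + 3)(s - 5) / [20] = (1/20)s^2 - (1/10)s - 3/4
L_1(s) = (s + 5)(s - 5) / [-16] = -(1/16)s^2 + 25/16
L_2(s) = (s + 5)(s + 3) / [80] = (1/80)s^2 + (1/10)s + 3/16
f(s) = 7·L_0 + 5·L_1 + 1·L_2
  7·L_0(s) = (7/20)s^2 - (7/10)s - 21/4
  5·L_1(s) = -(5/16)s^2 + 125/16
  1·L_2(s) = (1/80)s^2 + (1/10)s + 3/16
Adding term by term: (1/20)s^2 - (3/5)s + 11/4

f(s) = (1/20)s^2 - (3/5)s + 11/4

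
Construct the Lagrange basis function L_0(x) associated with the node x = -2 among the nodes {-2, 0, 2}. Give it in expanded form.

L_0(x) = x(x - 2) / [(-2)·(-4)]
       = (x^2 - 2x) / (8)

L_0(x) = (1/8)x^2 - (1/4)x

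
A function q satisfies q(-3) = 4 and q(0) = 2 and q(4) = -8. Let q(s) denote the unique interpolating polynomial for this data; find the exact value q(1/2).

29/24

L_0(1/2) = (1/2)·(-7/2)/[(-3)·(-7)] = -1/12
L_1(1/2) = (7/2)·(-7/2)/[(3)·(-4)] = 49/48
L_2(1/2) = (7/2)·(1/2)/[(7)·(4)] = 1/16
Sum: 4·(-1/12) + 2·(49/48) + (-8)·(1/16) = 29/24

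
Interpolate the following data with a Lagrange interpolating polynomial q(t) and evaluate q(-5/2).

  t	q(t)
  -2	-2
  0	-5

Evaluate each Lagrange basis at t = -5/2:
L_0(-5/2) = (-5/2)/[(-2)] = 5/4
L_1(-5/2) = (-1/2)/[(2)] = -1/4
Sum: (-2)·(5/4) + (-5)·(-1/4) = -5/4

-5/4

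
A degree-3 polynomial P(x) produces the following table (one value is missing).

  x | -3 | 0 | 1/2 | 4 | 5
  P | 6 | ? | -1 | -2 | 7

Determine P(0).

The 4 known values determine P uniquely (degree ≤ 3).
Evaluate each Lagrange basis at x = 0:
L_0(0) = (-1/2)·(-4)·(-5)/[(-7/2)·(-7)·(-8)] = 5/98
L_1(0) = (3)·(-4)·(-5)/[(7/2)·(-7/2)·(-9/2)] = 160/147
L_2(0) = (3)·(-1/2)·(-5)/[(7)·(7/2)·(-1)] = -15/49
L_3(0) = (3)·(-1/2)·(-4)/[(8)·(9/2)·(1)] = 1/6
Sum: 6·(5/98) + (-1)·(160/147) + (-2)·(-15/49) + 7·(1/6) = 293/294

293/294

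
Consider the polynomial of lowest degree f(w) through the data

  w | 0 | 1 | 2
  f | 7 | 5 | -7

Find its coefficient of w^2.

The leading coefficient equals the top divided difference f[0,1,2].
f[0,1] = (5 - 7) / (1 - 0) = -2
f[1,2] = (-7 - 5) / (2 - 1) = -12
f[0,1,2] = (-12 - (-2)) / (2 - 0) = -5

-5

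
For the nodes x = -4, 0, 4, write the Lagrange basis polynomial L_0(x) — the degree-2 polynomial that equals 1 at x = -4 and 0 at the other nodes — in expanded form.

L_0(x) = (1/32)x^2 - (1/8)x

L_0(x) = x(x - 4) / [(-4)·(-8)]
       = (x^2 - 4x) / (32)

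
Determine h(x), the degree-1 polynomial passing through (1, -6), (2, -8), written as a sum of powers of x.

Build the Lagrange basis polynomials:
L_0(x) = (x - 2) / [-1] = -x + 2
L_1(x) = (x - 1) / [1] = x - 1
h(x) = (-6)·L_0 + (-8)·L_1
  (-6)·L_0(x) = 6x - 12
  (-8)·L_1(x) = -8x + 8
Adding term by term: -2x - 4

h(x) = -2x - 4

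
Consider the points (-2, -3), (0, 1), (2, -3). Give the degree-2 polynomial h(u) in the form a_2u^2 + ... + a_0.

Newton's divided differences:
h[-2,0] = (1 - (-3)) / (0 - (-2)) = 2
h[0,2] = (-3 - 1) / (2 - 0) = -2
h[-2,0,2] = (-2 - 2) / (2 - (-2)) = -1
h(u) = -3 + 2·(u + 2) + (-1)·(u + 2)u
Expanding: h(u) = -u^2 + 1

h(u) = -u^2 + 1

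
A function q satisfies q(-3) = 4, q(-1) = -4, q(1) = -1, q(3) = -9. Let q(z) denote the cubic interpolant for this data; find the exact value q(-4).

19

Using Newton's divided-difference form:
q[-3,-1] = (-4 - 4) / (-1 - (-3)) = -4
q[-1,1] = (-1 - (-4)) / (1 - (-1)) = 3/2
q[1,3] = (-9 - (-1)) / (3 - 1) = -4
q[-3,-1,1] = (3/2 - (-4)) / (1 - (-3)) = 11/8
q[-1,1,3] = (-4 - 3/2) / (3 - (-1)) = -11/8
q[-3,-1,1,3] = (-11/8 - 11/8) / (3 - (-3)) = -11/24
q(-4) = 4 + (-4)·(-1) + (11/8)·(-1)·(-3) + (-11/24)·(-1)·(-3)·(-5) = 19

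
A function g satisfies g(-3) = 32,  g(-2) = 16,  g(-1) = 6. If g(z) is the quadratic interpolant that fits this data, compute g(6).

L_0(6) = (8)·(7)/[(-1)·(-2)] = 28
L_1(6) = (9)·(7)/[(1)·(-1)] = -63
L_2(6) = (9)·(8)/[(2)·(1)] = 36
Sum: 32·(28) + 16·(-63) + 6·(36) = 104

104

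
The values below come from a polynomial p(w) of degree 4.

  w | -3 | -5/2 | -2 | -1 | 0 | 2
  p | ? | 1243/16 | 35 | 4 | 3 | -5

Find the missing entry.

The 5 known values determine p uniquely (degree ≤ 4).
Evaluate each Lagrange basis at w = -3:
L_0(-3) = (-1)·(-2)·(-3)·(-5)/[(-1/2)·(-3/2)·(-5/2)·(-9/2)] = 32/9
L_1(-3) = (-1/2)·(-2)·(-3)·(-5)/[(1/2)·(-1)·(-2)·(-4)] = -15/4
L_2(-3) = (-1/2)·(-1)·(-3)·(-5)/[(3/2)·(1)·(-1)·(-3)] = 5/3
L_3(-3) = (-1/2)·(-1)·(-2)·(-5)/[(5/2)·(2)·(1)·(-2)] = -1/2
L_4(-3) = (-1/2)·(-1)·(-2)·(-3)/[(9/2)·(4)·(3)·(2)] = 1/36
Sum: 1243/16·(32/9) + 35·(-15/4) + 4·(5/3) + 3·(-1/2) + (-5)·(1/36) = 150

150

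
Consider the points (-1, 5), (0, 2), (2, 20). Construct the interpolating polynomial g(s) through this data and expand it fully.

g(s) = 4s^2 + s + 2

Newton's divided differences:
g[-1,0] = (2 - 5) / (0 - (-1)) = -3
g[0,2] = (20 - 2) / (2 - 0) = 9
g[-1,0,2] = (9 - (-3)) / (2 - (-1)) = 4
g(s) = 5 + (-3)·(s + 1) + 4·(s + 1)s
Expanding: g(s) = 4s^2 + s + 2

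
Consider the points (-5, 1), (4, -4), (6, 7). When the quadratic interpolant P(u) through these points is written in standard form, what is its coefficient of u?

L_0(u) = (u - 4)(u - 6) / [99] = (1/99)u^2 - (10/99)u + 8/33
L_1(u) = (u + 5)(u - 6) / [-18] = -(1/18)u^2 + (1/18)u + 5/3
L_2(u) = (u + 5)(u - 4) / [22] = (1/22)u^2 + (1/22)u - 10/11
P(u) = 1·L_0 + (-4)·L_1 + 7·L_2
Only the coefficient of u is needed; take it from each L_i and combine:
1·(-10/99) + (-4)·(1/18) + 7·(1/22) = -1/198

-1/198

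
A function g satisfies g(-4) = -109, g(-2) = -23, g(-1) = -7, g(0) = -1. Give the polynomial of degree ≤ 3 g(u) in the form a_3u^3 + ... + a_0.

g(u) = u^3 - 2u^2 + 3u - 1

Newton's divided differences:
g[-4,-2] = (-23 - (-109)) / (-2 - (-4)) = 43
g[-2,-1] = (-7 - (-23)) / (-1 - (-2)) = 16
g[-1,0] = (-1 - (-7)) / (0 - (-1)) = 6
g[-4,-2,-1] = (16 - 43) / (-1 - (-4)) = -9
g[-2,-1,0] = (6 - 16) / (0 - (-2)) = -5
g[-4,-2,-1,0] = (-5 - (-9)) / (0 - (-4)) = 1
g(u) = -109 + 43·(u + 4) + (-9)·(u + 4)(u + 2) + 1·(u + 4)(u + 2)(u + 1)
Expanding: g(u) = u^3 - 2u^2 + 3u - 1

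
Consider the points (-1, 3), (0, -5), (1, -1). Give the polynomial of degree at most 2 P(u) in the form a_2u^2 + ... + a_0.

Build the Lagrange basis polynomials:
L_0(u) = u(u - 1) / [2] = (1/2)u^2 - (1/2)u
L_1(u) = (u + 1)(u - 1) / [-1] = -u^2 + 1
L_2(u) = (u + 1)u / [2] = (1/2)u^2 + (1/2)u
P(u) = 3·L_0 + (-5)·L_1 + (-1)·L_2
  3·L_0(u) = (3/2)u^2 - (3/2)u
  (-5)·L_1(u) = 5u^2 - 5
  (-1)·L_2(u) = -(1/2)u^2 - (1/2)u
Adding term by term: 6u^2 - 2u - 5

P(u) = 6u^2 - 2u - 5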